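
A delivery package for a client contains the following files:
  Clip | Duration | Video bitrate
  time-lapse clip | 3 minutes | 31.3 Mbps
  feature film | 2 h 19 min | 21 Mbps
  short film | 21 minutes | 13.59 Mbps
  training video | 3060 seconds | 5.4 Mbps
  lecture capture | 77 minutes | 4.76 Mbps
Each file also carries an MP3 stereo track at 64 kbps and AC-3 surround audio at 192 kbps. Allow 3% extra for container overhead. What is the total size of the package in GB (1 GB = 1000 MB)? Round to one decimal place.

31.0 GB

Audio total: 64 + 192 = 256 kbps = 0.256 Mbps.
time-lapse clip: 31.556 Mbps × 180 s × 1.03 = 5850.5 Mb
feature film: 21.256 Mbps × 8340 s × 1.03 = 182593.3 Mb
short film: 13.846 Mbps × 1260 s × 1.03 = 17969.3 Mb
training video: 5.656 Mbps × 3060 s × 1.03 = 17826.6 Mb
lecture capture: 5.016 Mbps × 4620 s × 1.03 = 23869.1 Mb
Total: 248108.8 Mb = 31013.6 MB.
= 31.01 GB.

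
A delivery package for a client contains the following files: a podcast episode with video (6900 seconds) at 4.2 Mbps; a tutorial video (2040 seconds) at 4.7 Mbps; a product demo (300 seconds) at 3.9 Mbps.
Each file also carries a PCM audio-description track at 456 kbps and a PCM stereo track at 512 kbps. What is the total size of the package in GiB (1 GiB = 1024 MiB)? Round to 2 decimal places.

5.67 GiB

Audio total: 456 + 512 = 968 kbps = 0.968 Mbps.
podcast episode with video: 5.168 Mbps × 6900 s = 35659.2 Mb
tutorial video: 5.668 Mbps × 2040 s = 11562.7 Mb
product demo: 4.868 Mbps × 300 s = 1460.4 Mb
Total: 48682.3 Mb = 6085.3 MB.
= 5.667 GiB.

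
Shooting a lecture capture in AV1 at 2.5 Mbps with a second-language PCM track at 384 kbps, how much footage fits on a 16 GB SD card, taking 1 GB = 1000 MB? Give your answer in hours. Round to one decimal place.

Audio: 384 kbps = 0.384 Mbps.
Total bitrate: 2.5 + 0.384 = 2.884 Mbps.
Capacity: 16 GB = 128,000 Mb.
Recording time: 128,000 / 2.884 = 44,383 s ≈ 12.3 hours.

12.3 hours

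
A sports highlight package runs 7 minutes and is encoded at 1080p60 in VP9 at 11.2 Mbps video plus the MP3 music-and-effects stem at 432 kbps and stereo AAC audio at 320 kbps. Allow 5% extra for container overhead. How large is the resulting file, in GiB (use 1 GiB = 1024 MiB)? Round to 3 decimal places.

0.614 GiB

7 min = 420 s
Audio total: 432 + 320 = 752 kbps = 0.752 Mbps.
Total bitrate: 11.2 + 0.752 = 11.952 Mbps.
Stream data: 11.952 Mbps × 420 s = 5019.8 Mb.
With 5% container overhead: ×1.05.
5,271 Mb = 658,854,000 bytes ÷ 1,073,741,824 = 0.6136 GiB.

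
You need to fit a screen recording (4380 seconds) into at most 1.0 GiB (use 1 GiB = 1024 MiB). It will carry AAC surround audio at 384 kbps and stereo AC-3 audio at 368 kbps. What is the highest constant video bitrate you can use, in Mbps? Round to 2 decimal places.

Budget: 1.0 GiB = 8589.9 Mb.
Total bitrate budget: 8589.9 Mb / 4380 s = 1.961 Mbps.
Audio total: 384 + 368 = 752 kbps = 0.752 Mbps.
Video: 1.961 − 0.752 = 1.209 Mbps.

1.21 Mbps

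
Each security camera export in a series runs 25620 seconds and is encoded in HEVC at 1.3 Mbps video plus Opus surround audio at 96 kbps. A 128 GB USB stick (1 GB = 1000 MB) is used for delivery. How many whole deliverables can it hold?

Audio: 96 kbps = 0.096 Mbps.
Total bitrate: 1.396 Mbps.
Per item: 1.396 Mbps × 25620 s = 35,766 Mb = 4,471 MB.
Capacity: 128 GB = 1,024,000 Mb; 28.63 items → 28 complete.

28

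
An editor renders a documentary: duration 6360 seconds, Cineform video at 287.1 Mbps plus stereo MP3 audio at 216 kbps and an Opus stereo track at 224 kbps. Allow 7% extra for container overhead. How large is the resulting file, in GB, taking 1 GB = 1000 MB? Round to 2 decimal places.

244.60 GB

Audio total: 216 + 224 = 440 kbps = 0.440 Mbps.
Total bitrate: 287.1 + 0.440 = 287.540 Mbps.
Stream data: 287.540 Mbps × 6360 s = 1828754.4 Mb.
With 7% container overhead: ×1.07.
1,956,767 Mb ÷ 8 = 244,596 MB → 244.6 GB.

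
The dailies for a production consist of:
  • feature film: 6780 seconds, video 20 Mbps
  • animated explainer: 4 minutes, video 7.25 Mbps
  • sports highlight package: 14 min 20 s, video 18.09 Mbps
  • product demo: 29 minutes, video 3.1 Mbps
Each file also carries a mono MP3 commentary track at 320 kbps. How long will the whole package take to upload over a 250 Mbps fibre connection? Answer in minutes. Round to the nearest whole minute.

Audio: 320 kbps = 0.320 Mbps.
feature film: 20.320 Mbps × 6780 s = 137769.6 Mb
animated explainer: 7.570 Mbps × 240 s = 1816.8 Mb
sports highlight package: 18.410 Mbps × 860 s = 15832.6 Mb
product demo: 3.420 Mbps × 1740 s = 5950.8 Mb
Total: 161369.8 Mb = 20171.2 MB.
At 250 Mbps: 161369.8 / 250 = 645 s ≈ 10.8 minutes.

11 minutes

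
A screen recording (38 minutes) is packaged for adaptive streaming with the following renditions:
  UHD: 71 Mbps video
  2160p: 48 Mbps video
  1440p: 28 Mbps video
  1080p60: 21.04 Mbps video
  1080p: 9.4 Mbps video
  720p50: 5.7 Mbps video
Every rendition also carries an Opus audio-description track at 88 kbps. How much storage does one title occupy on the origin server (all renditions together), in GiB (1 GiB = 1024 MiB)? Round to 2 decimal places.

38 min = 2280 s
Audio: 88 kbps = 0.088 Mbps.
Sum of rendition bitrates: (71+0.088) + (48+0.088) + (28+0.088) + (21.04+0.088) + (9.4+0.088) + (5.7+0.088) = 183.668 Mbps.
× 2280 s = 418,763 Mb = 52,345 MB = 48.75 GiB.

48.75 GiB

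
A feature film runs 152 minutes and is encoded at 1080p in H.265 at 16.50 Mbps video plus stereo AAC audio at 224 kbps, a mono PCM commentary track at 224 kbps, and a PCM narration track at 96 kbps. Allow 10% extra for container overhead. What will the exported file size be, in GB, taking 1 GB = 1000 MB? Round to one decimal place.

152 min = 9120 s
Audio total: 224 + 224 + 96 = 544 kbps = 0.544 Mbps.
Total bitrate: 16.50 + 0.544 = 17.044 Mbps.
Stream data: 17.044 Mbps × 9120 s = 155441.3 Mb.
With 10% container overhead: ×1.10.
170,985 Mb ÷ 8 = 21,373 MB → 21.37 GB.

21.4 GB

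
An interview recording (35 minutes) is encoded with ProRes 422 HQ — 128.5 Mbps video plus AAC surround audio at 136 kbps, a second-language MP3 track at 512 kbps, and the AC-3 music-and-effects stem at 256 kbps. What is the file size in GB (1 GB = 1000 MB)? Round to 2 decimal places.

35 min = 2100 s
Audio total: 136 + 512 + 256 = 904 kbps = 0.904 Mbps.
Total bitrate: 128.5 + 0.904 = 129.404 Mbps.
Stream data: 129.404 Mbps × 2100 s = 271748.4 Mb.
271,748 Mb ÷ 8 = 33,969 MB → 33.97 GB.

33.97 GB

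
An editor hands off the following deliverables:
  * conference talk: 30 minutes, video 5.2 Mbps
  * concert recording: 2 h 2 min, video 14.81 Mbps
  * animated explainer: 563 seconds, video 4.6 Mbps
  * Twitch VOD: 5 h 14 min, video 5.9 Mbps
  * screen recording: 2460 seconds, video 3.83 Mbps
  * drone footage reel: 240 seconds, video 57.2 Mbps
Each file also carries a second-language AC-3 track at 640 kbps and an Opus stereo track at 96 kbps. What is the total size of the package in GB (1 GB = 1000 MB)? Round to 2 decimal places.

34.71 GB

Audio total: 640 + 96 = 736 kbps = 0.736 Mbps.
conference talk: 5.936 Mbps × 1800 s = 10684.8 Mb
concert recording: 15.546 Mbps × 7320 s = 113796.7 Mb
animated explainer: 5.336 Mbps × 563 s = 3004.2 Mb
Twitch VOD: 6.636 Mbps × 18840 s = 125022.2 Mb
screen recording: 4.566 Mbps × 2460 s = 11232.4 Mb
drone footage reel: 57.936 Mbps × 240 s = 13904.6 Mb
Total: 277644.9 Mb = 34705.6 MB.
= 34.71 GB.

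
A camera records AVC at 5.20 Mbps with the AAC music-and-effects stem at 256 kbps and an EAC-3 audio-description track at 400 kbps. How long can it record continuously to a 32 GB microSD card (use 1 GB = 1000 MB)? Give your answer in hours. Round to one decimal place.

12.1 hours

Audio total: 256 + 400 = 656 kbps = 0.656 Mbps.
Total bitrate: 5.20 + 0.656 = 5.856 Mbps.
Capacity: 32 GB = 256,000 Mb.
Recording time: 256,000 / 5.856 = 43,716 s ≈ 12.1 hours.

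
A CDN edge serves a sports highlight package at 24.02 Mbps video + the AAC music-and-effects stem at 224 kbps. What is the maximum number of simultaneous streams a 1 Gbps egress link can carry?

Audio: 224 kbps = 0.224 Mbps.
Per-viewer media rate: 24.244 Mbps.
1 Gbps = 1,000 Mbps; 1,000 / 24.244 = 41.25 → 41 viewers.

41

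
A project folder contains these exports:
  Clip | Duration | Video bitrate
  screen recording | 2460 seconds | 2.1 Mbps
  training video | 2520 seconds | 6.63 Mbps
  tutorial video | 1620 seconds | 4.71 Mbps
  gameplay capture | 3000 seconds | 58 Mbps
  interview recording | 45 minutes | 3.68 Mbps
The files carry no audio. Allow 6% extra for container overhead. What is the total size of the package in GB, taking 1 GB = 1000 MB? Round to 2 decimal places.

28.28 GB

screen recording: 2.100 Mbps × 2460 s × 1.06 = 5476.0 Mb
training video: 6.630 Mbps × 2520 s × 1.06 = 17710.1 Mb
tutorial video: 4.710 Mbps × 1620 s × 1.06 = 8088.0 Mb
gameplay capture: 58.000 Mbps × 3000 s × 1.06 = 184440.0 Mb
interview recording: 3.680 Mbps × 2700 s × 1.06 = 10532.2 Mb
Total: 226246.2 Mb = 28280.8 MB.
= 28.28 GB.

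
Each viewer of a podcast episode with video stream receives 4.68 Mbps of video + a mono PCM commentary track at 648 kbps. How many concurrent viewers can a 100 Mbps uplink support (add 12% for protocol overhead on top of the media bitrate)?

Audio: 648 kbps = 0.648 Mbps.
Per-viewer media rate: 5.328 Mbps.
On the wire with 12% overhead: 5.967 Mbps.
100 Mbps = 100.0 Mbps; 100.0 / 5.967 = 16.76 → 16 viewers.

16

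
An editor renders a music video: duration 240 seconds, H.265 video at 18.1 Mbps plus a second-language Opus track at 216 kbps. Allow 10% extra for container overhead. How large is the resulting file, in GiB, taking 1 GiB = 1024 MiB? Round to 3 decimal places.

0.563 GiB

Audio: 216 kbps = 0.216 Mbps.
Total bitrate: 18.1 + 0.216 = 18.316 Mbps.
Stream data: 18.316 Mbps × 240 s = 4395.8 Mb.
With 10% container overhead: ×1.10.
4,835 Mb = 604,428,000 bytes ÷ 1,073,741,824 = 0.5629 GiB.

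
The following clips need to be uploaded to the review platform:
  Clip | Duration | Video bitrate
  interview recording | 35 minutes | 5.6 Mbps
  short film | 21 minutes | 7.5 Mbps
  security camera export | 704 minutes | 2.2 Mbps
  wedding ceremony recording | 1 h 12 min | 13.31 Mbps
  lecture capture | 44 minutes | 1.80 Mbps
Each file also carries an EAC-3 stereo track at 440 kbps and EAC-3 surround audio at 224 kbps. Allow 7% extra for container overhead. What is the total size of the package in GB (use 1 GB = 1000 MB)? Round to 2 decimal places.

Audio total: 440 + 224 = 664 kbps = 0.664 Mbps.
interview recording: 6.264 Mbps × 2100 s × 1.07 = 14075.2 Mb
short film: 8.164 Mbps × 1260 s × 1.07 = 11006.7 Mb
security camera export: 2.864 Mbps × 42240 s × 1.07 = 129443.6 Mb
wedding ceremony recording: 13.974 Mbps × 4320 s × 1.07 = 64593.4 Mb
lecture capture: 2.464 Mbps × 2640 s × 1.07 = 6960.3 Mb
Total: 226079.3 Mb = 28259.9 MB.
= 28.26 GB.

28.26 GB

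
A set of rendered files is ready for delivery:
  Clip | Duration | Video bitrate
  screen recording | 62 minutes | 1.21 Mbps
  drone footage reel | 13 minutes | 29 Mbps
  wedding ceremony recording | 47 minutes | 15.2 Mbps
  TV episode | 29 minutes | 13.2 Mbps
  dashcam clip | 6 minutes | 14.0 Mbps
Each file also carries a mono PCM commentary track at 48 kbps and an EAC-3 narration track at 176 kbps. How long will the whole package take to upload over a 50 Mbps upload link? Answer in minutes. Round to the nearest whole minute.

Audio total: 48 + 176 = 224 kbps = 0.224 Mbps.
screen recording: 1.434 Mbps × 3720 s = 5334.5 Mb
drone footage reel: 29.224 Mbps × 780 s = 22794.7 Mb
wedding ceremony recording: 15.424 Mbps × 2820 s = 43495.7 Mb
TV episode: 13.424 Mbps × 1740 s = 23357.8 Mb
dashcam clip: 14.224 Mbps × 360 s = 5120.6 Mb
Total: 100103.3 Mb = 12512.9 MB.
At 50 Mbps: 100103.3 / 50 = 2002 s ≈ 33.4 minutes.

33 minutes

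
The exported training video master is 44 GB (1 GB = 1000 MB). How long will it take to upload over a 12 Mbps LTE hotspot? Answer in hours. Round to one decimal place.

8.1 hours

File: 44 GB = 352000.0 Mb.
At 12 Mbps: 352000.0 / 12 = 29333.3 s ≈ 8.15 hours.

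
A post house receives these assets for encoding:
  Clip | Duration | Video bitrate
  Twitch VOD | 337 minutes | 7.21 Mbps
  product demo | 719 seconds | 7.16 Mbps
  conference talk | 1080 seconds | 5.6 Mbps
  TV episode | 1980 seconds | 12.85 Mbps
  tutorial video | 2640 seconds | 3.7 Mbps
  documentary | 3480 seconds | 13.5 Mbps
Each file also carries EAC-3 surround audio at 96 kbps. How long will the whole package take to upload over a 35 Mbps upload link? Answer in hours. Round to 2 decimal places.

1.92 hours

Audio: 96 kbps = 0.096 Mbps.
Twitch VOD: 7.306 Mbps × 20220 s = 147727.3 Mb
product demo: 7.256 Mbps × 719 s = 5217.1 Mb
conference talk: 5.696 Mbps × 1080 s = 6151.7 Mb
TV episode: 12.946 Mbps × 1980 s = 25633.1 Mb
tutorial video: 3.796 Mbps × 2640 s = 10021.4 Mb
documentary: 13.596 Mbps × 3480 s = 47314.1 Mb
Total: 242064.7 Mb = 30258.1 MB.
At 35 Mbps: 242064.7 / 35 = 6916 s ≈ 1.92 hours.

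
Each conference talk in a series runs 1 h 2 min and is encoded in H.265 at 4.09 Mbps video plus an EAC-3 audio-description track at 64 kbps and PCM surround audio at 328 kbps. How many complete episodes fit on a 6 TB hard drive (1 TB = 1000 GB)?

1 h 2 min = 62 min = 3720 s
Audio total: 64 + 328 = 392 kbps = 0.392 Mbps.
Total bitrate: 4.482 Mbps.
Per item: 4.482 Mbps × 3720 s = 16,673 Mb = 2,084 MB.
Capacity: 6 TB = 48,000,000 Mb; 2878.90 items → 2878 complete.

2878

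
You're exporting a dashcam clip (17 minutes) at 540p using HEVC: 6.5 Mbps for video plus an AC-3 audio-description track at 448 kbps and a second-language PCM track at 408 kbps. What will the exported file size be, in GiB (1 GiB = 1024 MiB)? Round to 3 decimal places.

17 min = 1020 s
Audio total: 448 + 408 = 856 kbps = 0.856 Mbps.
Total bitrate: 6.5 + 0.856 = 7.356 Mbps.
Stream data: 7.356 Mbps × 1020 s = 7503.1 Mb.
7,503 Mb = 937,890,000 bytes ÷ 1,073,741,824 = 0.8735 GiB.

0.873 GiB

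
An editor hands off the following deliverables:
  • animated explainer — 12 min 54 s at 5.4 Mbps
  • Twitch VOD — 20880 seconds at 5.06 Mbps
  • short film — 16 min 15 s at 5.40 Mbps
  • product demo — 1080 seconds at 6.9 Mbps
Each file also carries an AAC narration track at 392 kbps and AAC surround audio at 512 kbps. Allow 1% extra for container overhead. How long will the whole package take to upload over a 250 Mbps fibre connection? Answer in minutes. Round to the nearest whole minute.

10 minutes

Audio total: 392 + 512 = 904 kbps = 0.904 Mbps.
animated explainer: 6.304 Mbps × 774 s × 1.01 = 4928.1 Mb
Twitch VOD: 5.964 Mbps × 20880 s × 1.01 = 125773.6 Mb
short film: 6.304 Mbps × 975 s × 1.01 = 6207.9 Mb
product demo: 7.804 Mbps × 1080 s × 1.01 = 8512.6 Mb
Total: 145422.2 Mb = 18177.8 MB.
At 250 Mbps: 145422.2 / 250 = 582 s ≈ 9.69 minutes.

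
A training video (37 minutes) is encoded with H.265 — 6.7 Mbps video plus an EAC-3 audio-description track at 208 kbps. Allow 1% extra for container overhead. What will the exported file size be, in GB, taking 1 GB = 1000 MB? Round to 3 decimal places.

1.936 GB

37 min = 2220 s
Audio: 208 kbps = 0.208 Mbps.
Total bitrate: 6.7 + 0.208 = 6.908 Mbps.
Stream data: 6.908 Mbps × 2220 s = 15335.8 Mb.
With 1% container overhead: ×1.01.
15,489 Mb ÷ 8 = 1,936 MB → 1.936 GB.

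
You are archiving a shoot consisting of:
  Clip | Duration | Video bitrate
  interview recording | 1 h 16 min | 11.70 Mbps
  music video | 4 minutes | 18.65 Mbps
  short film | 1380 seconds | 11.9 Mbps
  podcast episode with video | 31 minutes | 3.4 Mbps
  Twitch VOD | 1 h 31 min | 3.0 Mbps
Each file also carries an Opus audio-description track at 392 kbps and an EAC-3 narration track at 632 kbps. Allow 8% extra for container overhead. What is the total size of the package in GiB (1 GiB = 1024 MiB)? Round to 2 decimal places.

Audio total: 392 + 632 = 1024 kbps = 1.024 Mbps.
interview recording: 12.724 Mbps × 4560 s × 1.08 = 62663.2 Mb
music video: 19.674 Mbps × 240 s × 1.08 = 5099.5 Mb
short film: 12.924 Mbps × 1380 s × 1.08 = 19261.9 Mb
podcast episode with video: 4.424 Mbps × 1860 s × 1.08 = 8886.9 Mb
Twitch VOD: 4.024 Mbps × 5460 s × 1.08 = 23728.7 Mb
Total: 119640.2 Mb = 14955.0 MB.
= 13.93 GiB.

13.93 GiB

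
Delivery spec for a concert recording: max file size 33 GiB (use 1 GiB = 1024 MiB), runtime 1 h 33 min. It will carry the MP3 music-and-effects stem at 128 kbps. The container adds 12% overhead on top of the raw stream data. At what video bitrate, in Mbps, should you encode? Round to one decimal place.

45.2 Mbps

Budget: 33 GiB = 283467.8 Mb.
Stream payload after overhead: 283467.8 / 1.12 = 253096.3 Mb.
1 h 33 min = 93 min = 5580 s
Total bitrate budget: 253096.3 Mb / 5580 s = 45.358 Mbps.
Audio: 128 kbps = 0.128 Mbps.
Video: 45.358 − 0.128 = 45.230 Mbps.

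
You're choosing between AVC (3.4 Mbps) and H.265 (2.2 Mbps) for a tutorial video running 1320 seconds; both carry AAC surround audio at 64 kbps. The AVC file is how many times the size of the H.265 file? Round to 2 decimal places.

Audio: 64 kbps = 0.064 Mbps.
AVC: 3.464 Mbps × 1320 s = 4572.5 Mb = 0.532 GiB.
H.265: 2.264 Mbps × 1320 s = 2988.5 Mb = 0.348 GiB.
Ratio: 0.532 / 0.348 = 1.530.

1.53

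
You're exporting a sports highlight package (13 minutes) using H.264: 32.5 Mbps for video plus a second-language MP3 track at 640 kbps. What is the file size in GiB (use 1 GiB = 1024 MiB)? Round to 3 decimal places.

3.009 GiB

13 min = 780 s
Audio: 640 kbps = 0.640 Mbps.
Total bitrate: 32.5 + 0.640 = 33.140 Mbps.
Stream data: 33.140 Mbps × 780 s = 25849.2 Mb.
25,849 Mb = 3,231,150,000 bytes ÷ 1,073,741,824 = 3.009 GiB.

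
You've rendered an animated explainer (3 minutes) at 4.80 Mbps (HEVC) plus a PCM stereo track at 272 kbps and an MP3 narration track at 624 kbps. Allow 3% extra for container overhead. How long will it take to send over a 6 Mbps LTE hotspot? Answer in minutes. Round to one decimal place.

3 min = 180 s
Audio total: 272 + 624 = 896 kbps = 0.896 Mbps.
Total bitrate: 5.696 Mbps.
File: 5.696 Mbps × 180 s = 1025.3 Mb.
With 3% container overhead: ×1.03. → 1056.0 Mb.
At 6 Mbps: 1056.0 / 6 = 176.0 s ≈ 2.93 minutes.

2.9 minutes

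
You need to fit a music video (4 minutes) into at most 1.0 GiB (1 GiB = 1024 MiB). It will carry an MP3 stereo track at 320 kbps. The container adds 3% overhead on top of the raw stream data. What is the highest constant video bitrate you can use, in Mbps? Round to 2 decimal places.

Budget: 1.0 GiB = 8589.9 Mb.
Stream payload after overhead: 8589.9 / 1.03 = 8339.7 Mb.
4 min = 240 s
Total bitrate budget: 8339.7 Mb / 240 s = 34.749 Mbps.
Audio: 320 kbps = 0.320 Mbps.
Video: 34.749 − 0.320 = 34.429 Mbps.

34.43 Mbps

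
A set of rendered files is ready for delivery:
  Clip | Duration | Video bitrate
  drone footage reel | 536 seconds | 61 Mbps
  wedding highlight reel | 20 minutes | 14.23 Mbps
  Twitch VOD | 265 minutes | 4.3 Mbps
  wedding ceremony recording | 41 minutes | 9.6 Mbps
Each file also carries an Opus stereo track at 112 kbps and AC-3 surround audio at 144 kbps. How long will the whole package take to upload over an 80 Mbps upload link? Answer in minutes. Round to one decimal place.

Audio total: 112 + 144 = 256 kbps = 0.256 Mbps.
drone footage reel: 61.256 Mbps × 536 s = 32833.2 Mb
wedding highlight reel: 14.486 Mbps × 1200 s = 17383.2 Mb
Twitch VOD: 4.556 Mbps × 15900 s = 72440.4 Mb
wedding ceremony recording: 9.856 Mbps × 2460 s = 24245.8 Mb
Total: 146902.6 Mb = 18362.8 MB.
At 80 Mbps: 146902.6 / 80 = 1836 s ≈ 30.6 minutes.

30.6 minutes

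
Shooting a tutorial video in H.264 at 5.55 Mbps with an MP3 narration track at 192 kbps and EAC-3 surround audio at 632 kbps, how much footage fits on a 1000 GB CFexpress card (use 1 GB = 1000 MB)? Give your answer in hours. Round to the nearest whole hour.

Audio total: 192 + 632 = 824 kbps = 0.824 Mbps.
Total bitrate: 5.55 + 0.824 = 6.374 Mbps.
Capacity: 1000 GB = 8,000,000 Mb.
Recording time: 8,000,000 / 6.374 = 1,255,099 s ≈ 349 hours.

349 hours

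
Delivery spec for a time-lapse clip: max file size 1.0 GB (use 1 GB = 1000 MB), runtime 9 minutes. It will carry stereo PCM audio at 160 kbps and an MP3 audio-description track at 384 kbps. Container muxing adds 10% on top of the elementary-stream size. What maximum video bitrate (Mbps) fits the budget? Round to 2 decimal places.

Budget: 1.0 GB = 8000.0 Mb.
Stream payload after overhead: 8000.0 / 1.10 = 7272.7 Mb.
9 min = 540 s
Total bitrate budget: 7272.7 Mb / 540 s = 13.468 Mbps.
Audio total: 160 + 384 = 544 kbps = 0.544 Mbps.
Video: 13.468 − 0.544 = 12.924 Mbps.

12.92 Mbps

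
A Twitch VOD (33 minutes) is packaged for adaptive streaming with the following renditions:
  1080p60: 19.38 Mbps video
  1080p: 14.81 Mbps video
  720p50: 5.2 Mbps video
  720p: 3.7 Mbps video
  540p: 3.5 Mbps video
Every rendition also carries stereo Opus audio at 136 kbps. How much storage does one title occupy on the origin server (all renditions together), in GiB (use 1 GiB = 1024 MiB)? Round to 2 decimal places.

33 min = 1980 s
Audio: 136 kbps = 0.136 Mbps.
Sum of rendition bitrates: (19.38+0.136) + (14.81+0.136) + (5.2+0.136) + (3.7+0.136) + (3.5+0.136) = 47.270 Mbps.
× 1980 s = 93,595 Mb = 11,699 MB = 10.90 GiB.

10.90 GiB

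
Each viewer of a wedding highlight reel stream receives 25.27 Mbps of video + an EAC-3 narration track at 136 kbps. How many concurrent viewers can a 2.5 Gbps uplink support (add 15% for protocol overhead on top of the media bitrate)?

Audio: 136 kbps = 0.136 Mbps.
Per-viewer media rate: 25.406 Mbps.
On the wire with 15% overhead: 29.217 Mbps.
2.5 Gbps = 2,500 Mbps; 2,500 / 29.217 = 85.57 → 85 viewers.

85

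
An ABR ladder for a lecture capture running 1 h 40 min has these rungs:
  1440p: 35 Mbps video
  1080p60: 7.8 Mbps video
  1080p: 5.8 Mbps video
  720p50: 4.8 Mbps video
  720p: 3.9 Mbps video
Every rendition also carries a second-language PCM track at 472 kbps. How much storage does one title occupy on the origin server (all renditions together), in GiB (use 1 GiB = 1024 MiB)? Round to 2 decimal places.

1 h 40 min = 100 min = 6000 s
Audio: 472 kbps = 0.472 Mbps.
Sum of rendition bitrates: (35+0.472) + (7.8+0.472) + (5.8+0.472) + (4.8+0.472) + (3.9+0.472) = 59.660 Mbps.
× 6000 s = 357,960 Mb = 44,745 MB = 41.67 GiB.

41.67 GiB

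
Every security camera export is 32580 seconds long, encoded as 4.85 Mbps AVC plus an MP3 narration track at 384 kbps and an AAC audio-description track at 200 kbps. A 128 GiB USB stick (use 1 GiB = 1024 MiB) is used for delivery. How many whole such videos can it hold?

6

Audio total: 384 + 200 = 584 kbps = 0.584 Mbps.
Total bitrate: 5.434 Mbps.
Per item: 5.434 Mbps × 32580 s = 177,040 Mb = 22,130 MB.
Capacity: 128 GiB = 1,099,512 Mb; 6.21 items → 6 complete.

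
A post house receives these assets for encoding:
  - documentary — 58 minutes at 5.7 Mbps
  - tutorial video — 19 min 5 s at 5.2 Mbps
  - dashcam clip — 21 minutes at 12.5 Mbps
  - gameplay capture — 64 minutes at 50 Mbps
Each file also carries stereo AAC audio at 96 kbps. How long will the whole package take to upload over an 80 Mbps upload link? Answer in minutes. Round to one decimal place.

48.8 minutes

Audio: 96 kbps = 0.096 Mbps.
documentary: 5.796 Mbps × 3480 s = 20170.1 Mb
tutorial video: 5.296 Mbps × 1145 s = 6063.9 Mb
dashcam clip: 12.596 Mbps × 1260 s = 15871.0 Mb
gameplay capture: 50.096 Mbps × 3840 s = 192368.6 Mb
Total: 234473.6 Mb = 29309.2 MB.
At 80 Mbps: 234473.6 / 80 = 2931 s ≈ 48.8 minutes.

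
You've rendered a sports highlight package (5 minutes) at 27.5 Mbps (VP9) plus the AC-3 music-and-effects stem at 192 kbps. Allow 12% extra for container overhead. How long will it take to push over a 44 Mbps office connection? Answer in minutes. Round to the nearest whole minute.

5 min = 300 s
Audio: 192 kbps = 0.192 Mbps.
Total bitrate: 27.692 Mbps.
File: 27.692 Mbps × 300 s = 8307.6 Mb.
With 12% container overhead: ×1.12. → 9304.5 Mb.
At 44 Mbps: 9304.5 / 44 = 211.5 s ≈ 3.52 minutes.

4 minutes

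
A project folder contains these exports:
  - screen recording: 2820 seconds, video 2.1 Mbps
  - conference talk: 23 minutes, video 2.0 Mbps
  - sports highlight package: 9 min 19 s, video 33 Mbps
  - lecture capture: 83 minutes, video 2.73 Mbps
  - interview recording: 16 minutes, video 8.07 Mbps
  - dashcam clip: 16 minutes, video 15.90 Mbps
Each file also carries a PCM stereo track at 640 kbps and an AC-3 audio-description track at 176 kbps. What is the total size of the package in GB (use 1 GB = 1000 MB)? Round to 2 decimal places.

9.16 GB

Audio total: 640 + 176 = 816 kbps = 0.816 Mbps.
screen recording: 2.916 Mbps × 2820 s = 8223.1 Mb
conference talk: 2.816 Mbps × 1380 s = 3886.1 Mb
sports highlight package: 33.816 Mbps × 559 s = 18903.1 Mb
lecture capture: 3.546 Mbps × 4980 s = 17659.1 Mb
interview recording: 8.886 Mbps × 960 s = 8530.6 Mb
dashcam clip: 16.716 Mbps × 960 s = 16047.4 Mb
Total: 73249.3 Mb = 9156.2 MB.
= 9.156 GB.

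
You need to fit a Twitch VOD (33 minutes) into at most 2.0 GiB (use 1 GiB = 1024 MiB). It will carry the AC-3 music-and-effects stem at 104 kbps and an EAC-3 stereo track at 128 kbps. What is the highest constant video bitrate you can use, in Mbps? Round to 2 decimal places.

8.44 Mbps

Budget: 2.0 GiB = 17179.9 Mb.
33 min = 1980 s
Total bitrate budget: 17179.9 Mb / 1980 s = 8.677 Mbps.
Audio total: 104 + 128 = 232 kbps = 0.232 Mbps.
Video: 8.677 − 0.232 = 8.445 Mbps.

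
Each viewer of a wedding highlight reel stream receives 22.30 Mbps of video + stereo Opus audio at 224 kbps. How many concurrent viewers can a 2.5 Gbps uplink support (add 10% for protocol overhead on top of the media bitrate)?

Audio: 224 kbps = 0.224 Mbps.
Per-viewer media rate: 22.524 Mbps.
On the wire with 10% overhead: 24.776 Mbps.
2.5 Gbps = 2,500 Mbps; 2,500 / 24.776 = 100.90 → 100 viewers.

100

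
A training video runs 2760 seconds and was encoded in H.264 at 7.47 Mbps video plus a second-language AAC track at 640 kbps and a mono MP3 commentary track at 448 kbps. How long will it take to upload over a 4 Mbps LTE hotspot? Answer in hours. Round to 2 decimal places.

1.64 hours

Audio total: 640 + 448 = 1088 kbps = 1.088 Mbps.
Total bitrate: 8.558 Mbps.
File: 8.558 Mbps × 2760 s = 23620.1 Mb.
At 4 Mbps: 23620.1 / 4 = 5905.0 s ≈ 1.64 hours.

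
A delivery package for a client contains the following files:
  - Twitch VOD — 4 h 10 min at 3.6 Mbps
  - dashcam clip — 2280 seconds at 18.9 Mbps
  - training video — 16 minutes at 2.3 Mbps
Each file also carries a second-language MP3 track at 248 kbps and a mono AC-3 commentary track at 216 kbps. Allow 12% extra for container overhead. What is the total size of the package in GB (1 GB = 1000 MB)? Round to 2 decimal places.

Audio total: 248 + 216 = 464 kbps = 0.464 Mbps.
Twitch VOD: 4.064 Mbps × 15000 s × 1.12 = 68275.2 Mb
dashcam clip: 19.364 Mbps × 2280 s × 1.12 = 49447.9 Mb
training video: 2.764 Mbps × 960 s × 1.12 = 2971.9 Mb
Total: 120695.0 Mb = 15086.9 MB.
= 15.09 GB.

15.09 GB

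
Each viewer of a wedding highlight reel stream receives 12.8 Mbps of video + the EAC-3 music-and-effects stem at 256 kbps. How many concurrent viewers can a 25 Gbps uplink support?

Audio: 256 kbps = 0.256 Mbps.
Per-viewer media rate: 13.056 Mbps.
25 Gbps = 25,000 Mbps; 25,000 / 13.056 = 1914.83 → 1914 viewers.

1914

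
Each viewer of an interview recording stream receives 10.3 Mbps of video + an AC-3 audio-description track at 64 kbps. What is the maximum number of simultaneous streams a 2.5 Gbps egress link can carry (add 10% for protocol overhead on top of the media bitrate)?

219

Audio: 64 kbps = 0.064 Mbps.
Per-viewer media rate: 10.364 Mbps.
On the wire with 10% overhead: 11.400 Mbps.
2.5 Gbps = 2,500 Mbps; 2,500 / 11.400 = 219.29 → 219 viewers.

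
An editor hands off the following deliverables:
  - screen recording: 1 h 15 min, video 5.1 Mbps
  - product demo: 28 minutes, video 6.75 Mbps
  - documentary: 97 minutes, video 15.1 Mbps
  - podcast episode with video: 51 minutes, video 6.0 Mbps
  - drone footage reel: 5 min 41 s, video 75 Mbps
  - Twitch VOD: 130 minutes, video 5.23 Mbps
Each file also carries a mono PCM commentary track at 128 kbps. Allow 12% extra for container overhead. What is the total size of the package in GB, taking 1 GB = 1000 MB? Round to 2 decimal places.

Audio: 128 kbps = 0.128 Mbps.
screen recording: 5.228 Mbps × 4500 s × 1.12 = 26349.1 Mb
product demo: 6.878 Mbps × 1680 s × 1.12 = 12941.6 Mb
documentary: 15.228 Mbps × 5820 s × 1.12 = 99262.2 Mb
podcast episode with video: 6.128 Mbps × 3060 s × 1.12 = 21001.9 Mb
drone footage reel: 75.128 Mbps × 341 s × 1.12 = 28692.9 Mb
Twitch VOD: 5.358 Mbps × 7800 s × 1.12 = 46807.5 Mb
Total: 235055.2 Mb = 29381.9 MB.
= 29.38 GB.

29.38 GB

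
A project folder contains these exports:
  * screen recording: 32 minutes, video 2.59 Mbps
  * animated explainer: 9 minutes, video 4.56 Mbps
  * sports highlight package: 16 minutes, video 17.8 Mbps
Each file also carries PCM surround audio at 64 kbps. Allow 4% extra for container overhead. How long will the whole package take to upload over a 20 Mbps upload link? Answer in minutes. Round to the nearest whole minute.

Audio: 64 kbps = 0.064 Mbps.
screen recording: 2.654 Mbps × 1920 s × 1.04 = 5299.5 Mb
animated explainer: 4.624 Mbps × 540 s × 1.04 = 2596.8 Mb
sports highlight package: 17.864 Mbps × 960 s × 1.04 = 17835.4 Mb
Total: 25731.8 Mb = 3216.5 MB.
At 20 Mbps: 25731.8 / 20 = 1287 s ≈ 21.4 minutes.

21 minutes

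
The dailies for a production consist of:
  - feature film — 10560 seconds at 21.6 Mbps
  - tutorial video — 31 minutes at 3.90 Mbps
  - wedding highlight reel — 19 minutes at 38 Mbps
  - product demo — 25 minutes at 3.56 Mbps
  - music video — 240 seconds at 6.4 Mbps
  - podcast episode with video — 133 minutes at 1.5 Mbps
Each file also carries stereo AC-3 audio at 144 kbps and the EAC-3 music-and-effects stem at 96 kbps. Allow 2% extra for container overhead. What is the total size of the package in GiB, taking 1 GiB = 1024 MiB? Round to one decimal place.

Audio total: 144 + 96 = 240 kbps = 0.240 Mbps.
feature film: 21.840 Mbps × 10560 s × 1.02 = 235243.0 Mb
tutorial video: 4.140 Mbps × 1860 s × 1.02 = 7854.4 Mb
wedding highlight reel: 38.240 Mbps × 1140 s × 1.02 = 44465.5 Mb
product demo: 3.800 Mbps × 1500 s × 1.02 = 5814.0 Mb
music video: 6.640 Mbps × 240 s × 1.02 = 1625.5 Mb
podcast episode with video: 1.740 Mbps × 7980 s × 1.02 = 14162.9 Mb
Total: 309165.3 Mb = 38645.7 MB.
= 35.99 GiB.

36.0 GiB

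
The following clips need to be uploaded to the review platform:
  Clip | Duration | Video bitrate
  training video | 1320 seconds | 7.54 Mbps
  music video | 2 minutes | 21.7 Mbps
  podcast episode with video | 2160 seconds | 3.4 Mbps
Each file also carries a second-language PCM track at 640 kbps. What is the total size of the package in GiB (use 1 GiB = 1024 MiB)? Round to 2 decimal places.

Audio: 640 kbps = 0.640 Mbps.
training video: 8.180 Mbps × 1320 s = 10797.6 Mb
music video: 22.340 Mbps × 120 s = 2680.8 Mb
podcast episode with video: 4.040 Mbps × 2160 s = 8726.4 Mb
Total: 22204.8 Mb = 2775.6 MB.
= 2.585 GiB.

2.58 GiB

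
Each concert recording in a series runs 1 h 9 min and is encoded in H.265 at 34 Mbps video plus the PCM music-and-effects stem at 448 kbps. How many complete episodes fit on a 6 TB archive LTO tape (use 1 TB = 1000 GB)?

1 h 9 min = 69 min = 4140 s
Audio: 448 kbps = 0.448 Mbps.
Total bitrate: 34.448 Mbps.
Per item: 34.448 Mbps × 4140 s = 142,615 Mb = 17,827 MB.
Capacity: 6 TB = 48,000,000 Mb; 336.57 items → 336 complete.

336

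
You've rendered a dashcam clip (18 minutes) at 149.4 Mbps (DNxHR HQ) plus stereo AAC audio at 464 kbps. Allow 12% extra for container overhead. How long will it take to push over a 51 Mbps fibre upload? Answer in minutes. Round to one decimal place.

59.2 minutes

18 min = 1080 s
Audio: 464 kbps = 0.464 Mbps.
Total bitrate: 149.864 Mbps.
File: 149.864 Mbps × 1080 s = 161853.1 Mb.
With 12% container overhead: ×1.12. → 181275.5 Mb.
At 51 Mbps: 181275.5 / 51 = 3554.4 s ≈ 59.2 minutes.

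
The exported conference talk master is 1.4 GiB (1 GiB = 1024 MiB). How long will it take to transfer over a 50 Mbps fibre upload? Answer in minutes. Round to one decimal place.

File: 1.4 GiB = 12025.9 Mb.
At 50 Mbps: 12025.9 / 50 = 240.5 s ≈ 4.01 minutes.

4.0 minutes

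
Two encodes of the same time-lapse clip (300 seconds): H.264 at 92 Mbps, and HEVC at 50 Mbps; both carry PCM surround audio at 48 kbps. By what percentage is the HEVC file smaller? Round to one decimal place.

Audio: 48 kbps = 0.048 Mbps.
H.264: 92.048 Mbps × 300 s = 27614.4 Mb = 3.452 GB.
HEVC: 50.048 Mbps × 300 s = 15014.4 Mb = 1.877 GB.
Reduction: (1 − 1.877/3.452) × 100 = 45.63%.

45.6%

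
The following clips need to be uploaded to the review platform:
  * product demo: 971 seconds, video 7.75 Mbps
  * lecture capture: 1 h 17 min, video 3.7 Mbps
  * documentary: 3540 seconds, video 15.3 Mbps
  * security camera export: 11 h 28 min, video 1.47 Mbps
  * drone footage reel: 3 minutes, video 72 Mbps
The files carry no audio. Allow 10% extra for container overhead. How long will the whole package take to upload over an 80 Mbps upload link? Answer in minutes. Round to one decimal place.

product demo: 7.750 Mbps × 971 s × 1.10 = 8277.8 Mb
lecture capture: 3.700 Mbps × 4620 s × 1.10 = 18803.4 Mb
documentary: 15.300 Mbps × 3540 s × 1.10 = 59578.2 Mb
security camera export: 1.470 Mbps × 41280 s × 1.10 = 66749.8 Mb
drone footage reel: 72.000 Mbps × 180 s × 1.10 = 14256.0 Mb
Total: 167665.1 Mb = 20958.1 MB.
At 80 Mbps: 167665.1 / 80 = 2096 s ≈ 34.9 minutes.

34.9 minutes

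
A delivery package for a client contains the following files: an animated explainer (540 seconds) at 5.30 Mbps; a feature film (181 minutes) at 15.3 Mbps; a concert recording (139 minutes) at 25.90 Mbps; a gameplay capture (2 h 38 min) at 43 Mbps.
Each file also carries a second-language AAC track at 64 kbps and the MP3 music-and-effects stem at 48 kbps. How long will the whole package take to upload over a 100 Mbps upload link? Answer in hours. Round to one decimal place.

2.2 hours

Audio total: 64 + 48 = 112 kbps = 0.112 Mbps.
animated explainer: 5.412 Mbps × 540 s = 2922.5 Mb
feature film: 15.412 Mbps × 10860 s = 167374.3 Mb
concert recording: 26.012 Mbps × 8340 s = 216940.1 Mb
gameplay capture: 43.112 Mbps × 9480 s = 408701.8 Mb
Total: 795938.6 Mb = 99492.3 MB.
At 100 Mbps: 795938.6 / 100 = 7959 s ≈ 2.21 hours.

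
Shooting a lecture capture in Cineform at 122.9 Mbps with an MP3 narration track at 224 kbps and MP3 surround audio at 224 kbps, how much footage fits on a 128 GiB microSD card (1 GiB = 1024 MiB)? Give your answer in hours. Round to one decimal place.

2.5 hours

Audio total: 224 + 224 = 448 kbps = 0.448 Mbps.
Total bitrate: 122.9 + 0.448 = 123.348 Mbps.
Capacity: 128 GiB = 1,099,512 Mb.
Recording time: 1,099,512 / 123.348 = 8,914 s ≈ 2.48 hours.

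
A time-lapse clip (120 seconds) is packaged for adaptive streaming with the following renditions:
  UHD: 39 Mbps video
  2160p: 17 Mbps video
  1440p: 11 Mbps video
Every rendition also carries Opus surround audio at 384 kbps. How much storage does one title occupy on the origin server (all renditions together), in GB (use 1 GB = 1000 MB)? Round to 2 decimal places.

1.02 GB

Audio: 384 kbps = 0.384 Mbps.
Sum of rendition bitrates: (39+0.384) + (17+0.384) + (11+0.384) = 68.152 Mbps.
× 120 s = 8,178 Mb = 1,022 MB = 1.022 GB.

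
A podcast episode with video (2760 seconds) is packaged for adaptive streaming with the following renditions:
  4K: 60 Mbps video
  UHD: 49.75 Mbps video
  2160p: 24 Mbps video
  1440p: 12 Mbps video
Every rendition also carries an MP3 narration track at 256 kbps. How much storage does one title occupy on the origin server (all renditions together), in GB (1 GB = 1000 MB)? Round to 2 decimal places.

Audio: 256 kbps = 0.256 Mbps.
Sum of rendition bitrates: (60+0.256) + (49.75+0.256) + (24+0.256) + (12+0.256) = 146.774 Mbps.
× 2760 s = 405,096 Mb = 50,637 MB = 50.64 GB.

50.64 GB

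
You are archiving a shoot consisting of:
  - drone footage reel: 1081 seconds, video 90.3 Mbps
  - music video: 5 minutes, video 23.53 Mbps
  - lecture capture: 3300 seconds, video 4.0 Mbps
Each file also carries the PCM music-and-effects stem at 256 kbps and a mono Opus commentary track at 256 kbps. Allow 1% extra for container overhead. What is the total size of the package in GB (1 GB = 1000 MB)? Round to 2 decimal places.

15.18 GB

Audio total: 256 + 256 = 512 kbps = 0.512 Mbps.
drone footage reel: 90.812 Mbps × 1081 s × 1.01 = 99149.4 Mb
music video: 24.042 Mbps × 300 s × 1.01 = 7284.7 Mb
lecture capture: 4.512 Mbps × 3300 s × 1.01 = 15038.5 Mb
Total: 121472.7 Mb = 15184.1 MB.
= 15.18 GB.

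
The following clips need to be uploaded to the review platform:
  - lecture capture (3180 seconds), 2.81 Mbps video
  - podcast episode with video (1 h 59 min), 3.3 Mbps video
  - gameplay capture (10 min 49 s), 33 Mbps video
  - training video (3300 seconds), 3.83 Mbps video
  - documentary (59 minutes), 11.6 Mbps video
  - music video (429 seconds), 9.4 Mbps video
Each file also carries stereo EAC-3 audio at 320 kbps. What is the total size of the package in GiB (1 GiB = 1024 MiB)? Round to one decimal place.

Audio: 320 kbps = 0.320 Mbps.
lecture capture: 3.130 Mbps × 3180 s = 9953.4 Mb
podcast episode with video: 3.620 Mbps × 7140 s = 25846.8 Mb
gameplay capture: 33.320 Mbps × 649 s = 21624.7 Mb
training video: 4.150 Mbps × 3300 s = 13695.0 Mb
documentary: 11.920 Mbps × 3540 s = 42196.8 Mb
music video: 9.720 Mbps × 429 s = 4169.9 Mb
Total: 117486.6 Mb = 14685.8 MB.
= 13.68 GiB.

13.7 GiB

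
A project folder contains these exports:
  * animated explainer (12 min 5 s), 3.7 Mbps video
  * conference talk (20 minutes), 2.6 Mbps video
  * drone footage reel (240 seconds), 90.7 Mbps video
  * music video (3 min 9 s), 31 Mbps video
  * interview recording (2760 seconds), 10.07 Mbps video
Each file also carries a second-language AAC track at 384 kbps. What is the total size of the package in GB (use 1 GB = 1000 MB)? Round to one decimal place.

Audio: 384 kbps = 0.384 Mbps.
animated explainer: 4.084 Mbps × 725 s = 2960.9 Mb
conference talk: 2.984 Mbps × 1200 s = 3580.8 Mb
drone footage reel: 91.084 Mbps × 240 s = 21860.2 Mb
music video: 31.384 Mbps × 189 s = 5931.6 Mb
interview recording: 10.454 Mbps × 2760 s = 28853.0 Mb
Total: 63186.5 Mb = 7898.3 MB.
= 7.898 GB.

7.9 GB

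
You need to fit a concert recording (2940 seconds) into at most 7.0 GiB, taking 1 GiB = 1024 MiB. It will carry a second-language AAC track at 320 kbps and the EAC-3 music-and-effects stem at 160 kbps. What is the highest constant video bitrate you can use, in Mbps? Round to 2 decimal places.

Budget: 7.0 GiB = 60129.5 Mb.
Total bitrate budget: 60129.5 Mb / 2940 s = 20.452 Mbps.
Audio total: 320 + 160 = 480 kbps = 0.480 Mbps.
Video: 20.452 − 0.480 = 19.972 Mbps.

19.97 Mbps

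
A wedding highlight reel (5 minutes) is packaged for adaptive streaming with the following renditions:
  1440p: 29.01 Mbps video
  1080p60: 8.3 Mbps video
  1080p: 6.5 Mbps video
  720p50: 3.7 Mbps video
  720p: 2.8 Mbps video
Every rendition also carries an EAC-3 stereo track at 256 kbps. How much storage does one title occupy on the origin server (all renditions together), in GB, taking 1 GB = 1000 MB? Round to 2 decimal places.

5 min = 300 s
Audio: 256 kbps = 0.256 Mbps.
Sum of rendition bitrates: (29.01+0.256) + (8.3+0.256) + (6.5+0.256) + (3.7+0.256) + (2.8+0.256) = 51.590 Mbps.
× 300 s = 15,477 Mb = 1,935 MB = 1.935 GB.

1.93 GB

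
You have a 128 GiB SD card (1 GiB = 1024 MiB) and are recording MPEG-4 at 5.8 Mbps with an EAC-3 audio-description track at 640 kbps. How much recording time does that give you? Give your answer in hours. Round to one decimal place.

Audio: 640 kbps = 0.640 Mbps.
Total bitrate: 5.8 + 0.640 = 6.440 Mbps.
Capacity: 128 GiB = 1,099,512 Mb.
Recording time: 1,099,512 / 6.440 = 170,732 s ≈ 47.4 hours.

47.4 hours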